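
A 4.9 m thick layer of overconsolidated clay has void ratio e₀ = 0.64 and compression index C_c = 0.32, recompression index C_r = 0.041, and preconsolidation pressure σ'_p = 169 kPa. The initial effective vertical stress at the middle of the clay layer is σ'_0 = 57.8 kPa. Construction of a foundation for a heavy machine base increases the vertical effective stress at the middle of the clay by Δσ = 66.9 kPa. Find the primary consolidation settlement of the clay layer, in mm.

S_c ≈ 40.9 mm

Final effective stress: σ'_f = 57.8 + 66.9 = 124.7 kPa.
σ'_f = 124.7 ≤ σ'_p = 169 kPa, so the clay remains overconsolidated and only the recompression index applies:
S_c = C_r·H/(1+e₀)·log₁₀(σ'_f/σ'_0) = 0.041×4.9/1.64×log₁₀(124.7/57.8)
    = 0.1225 × 0.33394 = 0.04091 m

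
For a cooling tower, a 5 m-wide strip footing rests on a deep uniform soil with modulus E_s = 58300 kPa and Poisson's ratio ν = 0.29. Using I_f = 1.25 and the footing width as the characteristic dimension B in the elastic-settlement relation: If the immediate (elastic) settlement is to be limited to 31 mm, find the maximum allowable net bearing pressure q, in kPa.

S_e = q·B·(1−ν²)/E_s · I_f  ⇒  q = S_e·E_s / (B·(1−ν²)·I_f).
q = 0.031 × 58300 / (5 × 0.9159 × 1.25) = 315.7 kPa

q ≈ 316 kPa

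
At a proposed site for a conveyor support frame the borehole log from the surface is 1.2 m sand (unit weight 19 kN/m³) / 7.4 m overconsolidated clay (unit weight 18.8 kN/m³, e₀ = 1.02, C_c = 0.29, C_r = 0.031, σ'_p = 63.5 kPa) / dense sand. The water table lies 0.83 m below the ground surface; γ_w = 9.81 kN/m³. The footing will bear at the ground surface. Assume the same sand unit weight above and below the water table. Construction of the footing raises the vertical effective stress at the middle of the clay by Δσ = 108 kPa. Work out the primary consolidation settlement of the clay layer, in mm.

S_c ≈ 437 mm

Mid-depth of clay below the ground surface: z = 1.2 + 7.4/2 = 4.9 m.
Total vertical stress at mid-clay: σ_v = 19×1.2 + 18.8×3.7 = 92.36 kPa.
Pore pressure: u = 9.81×(4.9 − 0.83) = 39.927 kPa.
Initial effective stress: σ'_0 = σ_v − u = 92.36 − 39.927 = 52.433 kPa.
Final effective stress: σ'_f = 52.433 + 108 = 160.43 kPa.
σ'_f = 160.43 > σ'_p = 63.5 kPa, so the stress path crosses the preconsolidation pressure — recompression up to σ'_p, then virgin compression beyond:
S_c = H/(1+e₀)·[C_r·log₁₀(σ'_p/σ'_0) + C_c·log₁₀(σ'_f/σ'_p)]
    = 7.4/2.02 × [0.031×log₁₀(63.5/52.433) + 0.29×log₁₀(160.43/63.5)]
    = 3.6634 × [0.0025782 + 0.11673] = 0.4371 m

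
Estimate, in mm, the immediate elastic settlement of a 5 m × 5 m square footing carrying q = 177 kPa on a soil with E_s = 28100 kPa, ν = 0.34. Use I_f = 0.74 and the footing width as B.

S_e ≈ 20.6 mm

Immediate (elastic) settlement: S_e = q·B·(1−ν²)/E_s · I_f.
S_e = 177 × 5 × (1 − 0.34²) / 28100 × 0.74
    = 177 × 5 × 0.8844 / 28100 × 0.74
    = 0.02061 m = 20.61 mm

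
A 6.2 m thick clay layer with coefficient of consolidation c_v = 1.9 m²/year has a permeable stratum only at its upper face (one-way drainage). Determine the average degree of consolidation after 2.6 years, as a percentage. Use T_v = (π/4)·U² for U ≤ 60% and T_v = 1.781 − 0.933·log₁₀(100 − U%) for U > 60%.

Drainage path length: H_d = H = 6.2 m (single drainage).
T_v = c_v·t/H_d² = 1.9×2.6/6.2² = 0.12851.
T_v = 0.12851 corresponds to the U ≤ 60% branch:
U = √(4T_v/π) = 0.4045

U ≈ 40.5 %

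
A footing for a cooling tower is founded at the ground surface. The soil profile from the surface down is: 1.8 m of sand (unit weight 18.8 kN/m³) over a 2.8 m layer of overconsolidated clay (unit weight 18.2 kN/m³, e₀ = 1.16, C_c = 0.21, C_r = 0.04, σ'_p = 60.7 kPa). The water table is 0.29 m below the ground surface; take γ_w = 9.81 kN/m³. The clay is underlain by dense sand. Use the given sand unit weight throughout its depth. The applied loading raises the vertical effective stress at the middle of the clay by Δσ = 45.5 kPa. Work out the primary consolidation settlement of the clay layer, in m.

Mid-depth of clay below the ground surface: z = 1.8 + 2.8/2 = 3.2 m.
Total vertical stress at mid-clay: σ_v = 18.8×1.8 + 18.2×1.4 = 59.32 kPa.
Pore pressure: u = 9.81×(3.2 − 0.29) = 28.547 kPa.
Initial effective stress: σ'_0 = σ_v − u = 59.32 − 28.547 = 30.773 kPa.
Final effective stress: σ'_f = 30.773 + 45.5 = 76.273 kPa.
σ'_f = 76.273 > σ'_p = 60.7 kPa, so the stress path crosses the preconsolidation pressure — recompression up to σ'_p, then virgin compression beyond:
S_c = H/(1+e₀)·[C_r·log₁₀(σ'_p/σ'_0) + C_c·log₁₀(σ'_f/σ'_p)]
    = 2.8/2.16 × [0.04×log₁₀(60.7/30.773) + 0.21×log₁₀(76.273/60.7)]
    = 1.2963 × [0.011801 + 0.020828] = 0.0423 m

S_c ≈ 0.0423 m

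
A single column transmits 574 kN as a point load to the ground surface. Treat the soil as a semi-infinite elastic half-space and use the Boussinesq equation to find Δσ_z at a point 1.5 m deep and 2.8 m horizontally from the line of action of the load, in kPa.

Δσ_z ≈ 2.86 kPa

Boussinesq vertical stress below a point load on an elastic half-space:
Δσ_z = 3P/(2πz²) · [1 + (r/z)²]^(−5/2)
r/z = 2.8/1.5 = 1.8667; [1+(r/z)²]^(−5/2) = 0.023482.
Δσ_z = 3×574/(2π×1.5²) × 0.023482 = 121.81 × 0.023482 = 2.86 kPa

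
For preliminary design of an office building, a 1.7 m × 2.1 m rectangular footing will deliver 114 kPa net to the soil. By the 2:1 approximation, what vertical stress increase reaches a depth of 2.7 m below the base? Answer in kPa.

By the 2:1 method the load spreads at 1 horizontal : 2 vertical, so at depth z the loaded area has grown by z in each plan dimension:
Δσ = qBL/((B+z)(L+z)) = 114×1.7×2.1/((1.7+2.7)(2.1+2.7)) = 19.27 kPa

Δσ_z ≈ 19.3 kPa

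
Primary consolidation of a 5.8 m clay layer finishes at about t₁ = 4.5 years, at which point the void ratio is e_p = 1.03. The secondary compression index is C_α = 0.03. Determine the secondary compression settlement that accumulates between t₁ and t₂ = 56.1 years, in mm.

Secondary compression: S_s = C_α·H/(1+e_p)·log₁₀(t₂/t₁)
S_s = 0.03×5.8/(1+1.03)×log₁₀(56.1/4.5)
    = 0.08571 × 1.096 = 0.09392 m

S_s ≈ 93.9 mm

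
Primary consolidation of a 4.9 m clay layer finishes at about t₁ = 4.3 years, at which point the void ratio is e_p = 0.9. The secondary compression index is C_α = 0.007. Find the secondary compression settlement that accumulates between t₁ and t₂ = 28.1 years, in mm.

Secondary compression: S_s = C_α·H/(1+e_p)·log₁₀(t₂/t₁)
S_s = 0.007×4.9/(1+0.9)×log₁₀(28.1/4.3)
    = 0.01805 × 0.8152 = 0.01472 m

S_s ≈ 14.7 mm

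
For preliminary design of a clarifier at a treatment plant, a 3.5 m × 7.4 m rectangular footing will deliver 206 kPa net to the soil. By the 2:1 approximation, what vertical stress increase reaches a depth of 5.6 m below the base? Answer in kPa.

By the 2:1 method the load spreads at 1 horizontal : 2 vertical, so at depth z the loaded area has grown by z in each plan dimension:
Δσ = qBL/((B+z)(L+z)) = 206×3.5×7.4/((3.5+5.6)(7.4+5.6)) = 45.101 kPa

Δσ_z ≈ 45.1 kPa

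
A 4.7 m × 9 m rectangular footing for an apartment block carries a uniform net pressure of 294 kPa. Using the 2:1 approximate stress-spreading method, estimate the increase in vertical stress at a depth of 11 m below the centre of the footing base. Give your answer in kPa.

By the 2:1 method the load spreads at 1 horizontal : 2 vertical, so at depth z the loaded area has grown by z in each plan dimension:
Δσ = qBL/((B+z)(L+z)) = 294×4.7×9/((4.7+11)(9+11)) = 39.606 kPa

Δσ_z ≈ 39.6 kPa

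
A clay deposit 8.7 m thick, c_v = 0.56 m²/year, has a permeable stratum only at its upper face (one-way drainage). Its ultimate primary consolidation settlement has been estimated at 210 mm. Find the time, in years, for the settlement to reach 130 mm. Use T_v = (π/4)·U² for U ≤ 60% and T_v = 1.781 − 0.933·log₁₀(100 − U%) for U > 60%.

Drainage path length: H_d = H = 8.7 m (single drainage).
U = S(t)/S_ult = 130/210 = 0.619.
U > 60%: T_v = 1.781 − 0.933·log₁₀(100 − 61.905) = 0.30605.
t = T_v·H_d²/c_v = 0.30605×8.7²/0.56 = 41.37 years.

t ≈ 41.4 years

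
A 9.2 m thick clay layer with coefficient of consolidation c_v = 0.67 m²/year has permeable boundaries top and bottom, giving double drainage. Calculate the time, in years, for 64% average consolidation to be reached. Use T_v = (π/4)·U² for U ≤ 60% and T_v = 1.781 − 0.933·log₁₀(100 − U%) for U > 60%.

Drainage path length: H_d = H/2 = 4.6 m (double drainage).
U > 60%: T_v = 1.781 − 0.933·log₁₀(100 − 64) = 0.32897.
t = T_v·H_d²/c_v = 0.32897×4.6²/0.67 = 10.39 years.

t ≈ 10.4 years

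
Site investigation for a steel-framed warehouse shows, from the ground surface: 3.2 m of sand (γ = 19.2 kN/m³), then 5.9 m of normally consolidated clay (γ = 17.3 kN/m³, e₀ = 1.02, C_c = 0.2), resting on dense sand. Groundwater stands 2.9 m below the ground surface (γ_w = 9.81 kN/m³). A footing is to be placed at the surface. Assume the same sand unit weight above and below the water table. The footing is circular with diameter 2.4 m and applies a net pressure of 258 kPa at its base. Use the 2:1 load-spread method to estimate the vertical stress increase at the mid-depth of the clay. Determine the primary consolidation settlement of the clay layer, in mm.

S_c ≈ 57.1 mm

Mid-depth of clay below the ground surface: z = 3.2 + 5.9/2 = 6.15 m.
Total vertical stress at mid-clay: σ_v = 19.2×3.2 + 17.3×2.95 = 112.47 kPa.
Pore pressure: u = 9.81×(6.15 − 2.9) = 31.883 kPa.
Initial effective stress: σ'_0 = σ_v − u = 112.47 − 31.883 = 80.587 kPa.
Stress increase at mid-clay by the 2:1 spreading method:
Δσ ≈ qD²/(D+z)² = 258×2.4²/(2.4+6.15)² = 20.329 kPa
Final effective stress: σ'_f = σ'_0 + Δσ = 80.587 + 20.329 = 100.92 kPa.
Normally consolidated clay, so the full stress increment lies on the virgin compression line:
S_c = C_c·H/(1+e₀)·log₁₀(σ'_f/σ'_0) = 0.2×5.9/(1+1.02)×log₁₀(100.92/80.587)
    = 0.58416 × 0.097712 = 0.05708 m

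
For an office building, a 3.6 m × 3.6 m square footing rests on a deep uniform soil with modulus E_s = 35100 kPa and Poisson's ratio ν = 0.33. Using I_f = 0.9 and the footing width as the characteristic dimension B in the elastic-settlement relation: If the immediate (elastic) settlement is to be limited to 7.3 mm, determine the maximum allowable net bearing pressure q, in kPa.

S_e = q·B·(1−ν²)/E_s · I_f  ⇒  q = S_e·E_s / (B·(1−ν²)·I_f).
q = 0.0073 × 35100 / (3.6 × 0.8911 × 0.9) = 88.75 kPa

q ≈ 88.7 kPa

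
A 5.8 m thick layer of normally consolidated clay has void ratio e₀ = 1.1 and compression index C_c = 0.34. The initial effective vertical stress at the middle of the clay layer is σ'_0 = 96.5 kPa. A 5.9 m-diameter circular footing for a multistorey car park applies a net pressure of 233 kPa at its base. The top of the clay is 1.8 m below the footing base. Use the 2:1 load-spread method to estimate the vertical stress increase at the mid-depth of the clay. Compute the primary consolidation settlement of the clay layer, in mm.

Mid-depth of clay below the footing base: z = 1.8 + 5.8/2 = 4.7 m.
Stress increase at mid-clay by the 2:1 spreading method:
Δσ ≈ qD²/(D+z)² = 233×5.9²/(5.9+4.7)² = 72.185 kPa
Final effective stress: σ'_f = σ'_0 + Δσ = 96.5 + 72.185 = 168.69 kPa.
Normally consolidated clay, so the full stress increment lies on the virgin compression line:
S_c = C_c·H/(1+e₀)·log₁₀(σ'_f/σ'_0) = 0.34×5.8/(1+1.1)×log₁₀(168.69/96.5)
    = 0.93905 × 0.24256 = 0.2278 m

S_c ≈ 228 mm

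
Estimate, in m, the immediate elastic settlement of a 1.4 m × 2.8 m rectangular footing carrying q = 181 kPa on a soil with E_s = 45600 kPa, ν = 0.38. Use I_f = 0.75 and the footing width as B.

S_e ≈ 0.00357 m

Immediate (elastic) settlement: S_e = q·B·(1−ν²)/E_s · I_f.
S_e = 181 × 1.4 × (1 − 0.38²) / 45600 × 0.75
    = 181 × 1.4 × 0.8556 / 45600 × 0.75
    = 0.003566 m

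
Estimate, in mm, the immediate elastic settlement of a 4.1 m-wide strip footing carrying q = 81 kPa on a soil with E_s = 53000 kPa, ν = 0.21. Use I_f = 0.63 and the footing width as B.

Immediate (elastic) settlement: S_e = q·B·(1−ν²)/E_s · I_f.
S_e = 81 × 4.1 × (1 − 0.21²) / 53000 × 0.63
    = 81 × 4.1 × 0.9559 / 53000 × 0.63
    = 0.003774 m = 3.774 mm

S_e ≈ 3.77 mm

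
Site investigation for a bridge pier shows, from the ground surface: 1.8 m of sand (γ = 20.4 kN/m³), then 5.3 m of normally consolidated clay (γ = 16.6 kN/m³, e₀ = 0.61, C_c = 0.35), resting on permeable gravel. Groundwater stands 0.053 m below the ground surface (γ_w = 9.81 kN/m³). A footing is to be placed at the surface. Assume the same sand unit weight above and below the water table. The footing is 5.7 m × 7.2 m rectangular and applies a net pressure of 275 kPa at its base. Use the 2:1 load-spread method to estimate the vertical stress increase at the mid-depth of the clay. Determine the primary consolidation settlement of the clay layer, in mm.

S_c ≈ 633 mm

Mid-depth of clay below the ground surface: z = 1.8 + 5.3/2 = 4.45 m.
Total vertical stress at mid-clay: σ_v = 20.4×1.8 + 16.6×2.65 = 80.71 kPa.
Pore pressure: u = 9.81×(4.45 − 0.053) = 43.135 kPa.
Initial effective stress: σ'_0 = σ_v − u = 80.71 − 43.135 = 37.575 kPa.
Stress increase at mid-clay by the 2:1 spreading method:
Δσ = qBL/((B+z)(L+z)) = 275×5.7×7.2/((5.7+4.45)(7.2+4.45)) = 95.444 kPa
Final effective stress: σ'_f = σ'_0 + Δσ = 37.575 + 95.444 = 133.02 kPa.
Normally consolidated clay, so the full stress increment lies on the virgin compression line:
S_c = C_c·H/(1+e₀)·log₁₀(σ'_f/σ'_0) = 0.35×5.3/(1+0.61)×log₁₀(133.02/37.575)
    = 1.1522 × 0.54902 = 0.6326 m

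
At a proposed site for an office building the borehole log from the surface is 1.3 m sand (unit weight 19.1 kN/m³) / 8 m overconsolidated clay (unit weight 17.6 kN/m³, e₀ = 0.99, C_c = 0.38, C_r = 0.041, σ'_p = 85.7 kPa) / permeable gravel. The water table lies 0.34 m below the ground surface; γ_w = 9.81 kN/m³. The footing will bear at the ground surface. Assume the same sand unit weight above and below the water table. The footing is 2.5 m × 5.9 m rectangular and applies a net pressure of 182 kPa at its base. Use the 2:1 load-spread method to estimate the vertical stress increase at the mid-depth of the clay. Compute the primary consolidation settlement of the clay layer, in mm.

Mid-depth of clay below the ground surface: z = 1.3 + 8/2 = 5.3 m.
Total vertical stress at mid-clay: σ_v = 19.1×1.3 + 17.6×4 = 95.23 kPa.
Pore pressure: u = 9.81×(5.3 − 0.34) = 48.658 kPa.
Initial effective stress: σ'_0 = σ_v − u = 95.23 − 48.658 = 46.572 kPa.
Stress increase at mid-clay by the 2:1 spreading method:
Δσ = qBL/((B+z)(L+z)) = 182×2.5×5.9/((2.5+5.3)(5.9+5.3)) = 30.729 kPa
Final effective stress: σ'_f = 46.572 + 30.729 = 77.301 kPa.
σ'_f = 77.301 ≤ σ'_p = 85.7 kPa, so the clay remains overconsolidated and only the recompression index applies:
S_c = C_r·H/(1+e₀)·log₁₀(σ'_f/σ'_0) = 0.041×8/1.99×log₁₀(77.301/46.572)
    = 0.16482 × 0.22006 = 0.03627 m

S_c ≈ 36.3 mm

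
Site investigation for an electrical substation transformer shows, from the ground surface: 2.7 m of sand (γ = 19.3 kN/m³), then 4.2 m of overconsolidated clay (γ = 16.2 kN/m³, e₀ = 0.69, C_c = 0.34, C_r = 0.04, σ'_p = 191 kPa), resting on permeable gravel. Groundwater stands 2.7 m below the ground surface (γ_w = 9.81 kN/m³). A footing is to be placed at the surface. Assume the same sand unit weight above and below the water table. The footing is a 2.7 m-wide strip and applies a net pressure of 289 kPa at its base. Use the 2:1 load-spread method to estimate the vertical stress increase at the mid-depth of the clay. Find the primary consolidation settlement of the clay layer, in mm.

Mid-depth of clay below the ground surface: z = 2.7 + 4.2/2 = 4.8 m.
Total vertical stress at mid-clay: σ_v = 19.3×2.7 + 16.2×2.1 = 86.13 kPa.
Pore pressure: u = 9.81×(4.8 − 2.7) = 20.601 kPa.
Initial effective stress: σ'_0 = σ_v − u = 86.13 − 20.601 = 65.529 kPa.
Stress increase at mid-clay by the 2:1 spreading method:
Δσ = qB/(B+z) = 289×2.7/(2.7+4.8) = 104.04 kPa
Final effective stress: σ'_f = 65.529 + 104.04 = 169.57 kPa.
σ'_f = 169.57 ≤ σ'_p = 191 kPa, so the clay remains overconsolidated and only the recompression index applies:
S_c = C_r·H/(1+e₀)·log₁₀(σ'_f/σ'_0) = 0.04×4.2/1.69×log₁₀(169.57/65.529)
    = 0.099408 × 0.41292 = 0.04105 m

S_c ≈ 41 mm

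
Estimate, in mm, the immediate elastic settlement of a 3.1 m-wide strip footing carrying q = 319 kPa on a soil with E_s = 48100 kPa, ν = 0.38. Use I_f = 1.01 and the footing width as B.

Immediate (elastic) settlement: S_e = q·B·(1−ν²)/E_s · I_f.
S_e = 319 × 3.1 × (1 − 0.38²) / 48100 × 1.01
    = 319 × 3.1 × 0.8556 / 48100 × 1.01
    = 0.01777 m = 17.77 mm

S_e ≈ 17.8 mm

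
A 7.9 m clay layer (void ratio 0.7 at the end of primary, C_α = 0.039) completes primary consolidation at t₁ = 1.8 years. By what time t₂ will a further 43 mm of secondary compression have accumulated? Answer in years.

S_s = C_α·H/(1+e_p)·log₁₀(t₂/t₁) ⇒ log₁₀(t₂/t₁) = S_s·(1+e_p)/(C_α·H).
log₁₀(t₂/t₁) = 0.043 × (1+0.7) / (0.039×7.9) = 0.2373
t₂ = t₁ × 10^0.2373 = 1.8 × 1.727 = 3.108 years

t₂ ≈ 3.11 years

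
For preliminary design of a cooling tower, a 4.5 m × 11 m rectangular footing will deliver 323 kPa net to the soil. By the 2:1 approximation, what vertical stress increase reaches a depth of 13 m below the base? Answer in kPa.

By the 2:1 method the load spreads at 1 horizontal : 2 vertical, so at depth z the loaded area has grown by z in each plan dimension:
Δσ = qBL/((B+z)(L+z)) = 323×4.5×11/((4.5+13)(11+13)) = 38.068 kPa

Δσ_z ≈ 38.1 kPa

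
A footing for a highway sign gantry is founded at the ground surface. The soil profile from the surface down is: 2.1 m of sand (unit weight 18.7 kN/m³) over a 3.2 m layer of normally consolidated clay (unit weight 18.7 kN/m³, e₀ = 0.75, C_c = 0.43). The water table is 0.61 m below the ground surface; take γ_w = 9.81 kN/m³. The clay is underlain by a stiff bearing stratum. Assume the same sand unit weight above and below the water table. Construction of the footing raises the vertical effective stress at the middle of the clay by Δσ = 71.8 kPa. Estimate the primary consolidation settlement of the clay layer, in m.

S_c ≈ 0.357 m

Mid-depth of clay below the ground surface: z = 2.1 + 3.2/2 = 3.7 m.
Total vertical stress at mid-clay: σ_v = 18.7×2.1 + 18.7×1.6 = 69.19 kPa.
Pore pressure: u = 9.81×(3.7 − 0.61) = 30.313 kPa.
Initial effective stress: σ'_0 = σ_v − u = 69.19 − 30.313 = 38.877 kPa.
Final effective stress: σ'_f = σ'_0 + Δσ = 38.877 + 71.8 = 110.68 kPa.
Normally consolidated clay, so the full stress increment lies on the virgin compression line:
S_c = C_c·H/(1+e₀)·log₁₀(σ'_f/σ'_0) = 0.43×3.2/(1+0.75)×log₁₀(110.68/38.877)
    = 0.78629 × 0.45438 = 0.3573 m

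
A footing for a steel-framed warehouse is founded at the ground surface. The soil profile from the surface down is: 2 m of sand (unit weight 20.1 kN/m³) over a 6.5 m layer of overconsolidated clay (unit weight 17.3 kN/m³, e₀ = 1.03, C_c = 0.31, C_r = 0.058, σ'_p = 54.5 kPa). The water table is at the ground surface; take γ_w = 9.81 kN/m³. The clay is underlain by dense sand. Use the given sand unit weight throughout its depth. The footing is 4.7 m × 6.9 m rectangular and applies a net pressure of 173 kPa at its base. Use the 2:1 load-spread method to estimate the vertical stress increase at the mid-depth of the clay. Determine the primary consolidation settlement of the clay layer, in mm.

S_c ≈ 238 mm

Mid-depth of clay below the ground surface: z = 2 + 6.5/2 = 5.25 m.
Total vertical stress at mid-clay: σ_v = 20.1×2 + 17.3×3.25 = 96.425 kPa.
Pore pressure: u = 9.81×(5.25 − 0) = 51.503 kPa.
Initial effective stress: σ'_0 = σ_v − u = 96.425 − 51.503 = 44.922 kPa.
Stress increase at mid-clay by the 2:1 spreading method:
Δσ = qBL/((B+z)(L+z)) = 173×4.7×6.9/((4.7+5.25)(6.9+5.25)) = 46.408 kPa
Final effective stress: σ'_f = 44.922 + 46.408 = 91.33 kPa.
σ'_f = 91.33 > σ'_p = 54.5 kPa, so the stress path crosses the preconsolidation pressure — recompression up to σ'_p, then virgin compression beyond:
S_c = H/(1+e₀)·[C_r·log₁₀(σ'_p/σ'_0) + C_c·log₁₀(σ'_f/σ'_p)]
    = 6.5/2.03 × [0.058×log₁₀(54.5/44.922) + 0.31×log₁₀(91.33/54.5)]
    = 3.202 × [0.0048684 + 0.069507] = 0.2382 m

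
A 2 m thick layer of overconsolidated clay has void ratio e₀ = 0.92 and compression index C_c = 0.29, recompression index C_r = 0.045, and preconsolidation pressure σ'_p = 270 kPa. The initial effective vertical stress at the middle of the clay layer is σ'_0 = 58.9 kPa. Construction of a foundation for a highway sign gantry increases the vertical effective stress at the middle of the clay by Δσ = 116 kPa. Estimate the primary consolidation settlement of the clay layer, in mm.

S_c ≈ 22.2 mm

Final effective stress: σ'_f = 58.9 + 116 = 174.9 kPa.
σ'_f = 174.9 ≤ σ'_p = 270 kPa, so the clay remains overconsolidated and only the recompression index applies:
S_c = C_r·H/(1+e₀)·log₁₀(σ'_f/σ'_0) = 0.045×2/1.92×log₁₀(174.9/58.9)
    = 0.046877 × 0.47267 = 0.02216 m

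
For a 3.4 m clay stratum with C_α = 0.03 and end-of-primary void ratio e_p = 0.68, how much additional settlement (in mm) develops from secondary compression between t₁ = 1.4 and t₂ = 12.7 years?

Secondary compression: S_s = C_α·H/(1+e_p)·log₁₀(t₂/t₁)
S_s = 0.03×3.4/(1+0.68)×log₁₀(12.7/1.4)
    = 0.06071 × 0.9577 = 0.05814 m

S_s ≈ 58.1 mm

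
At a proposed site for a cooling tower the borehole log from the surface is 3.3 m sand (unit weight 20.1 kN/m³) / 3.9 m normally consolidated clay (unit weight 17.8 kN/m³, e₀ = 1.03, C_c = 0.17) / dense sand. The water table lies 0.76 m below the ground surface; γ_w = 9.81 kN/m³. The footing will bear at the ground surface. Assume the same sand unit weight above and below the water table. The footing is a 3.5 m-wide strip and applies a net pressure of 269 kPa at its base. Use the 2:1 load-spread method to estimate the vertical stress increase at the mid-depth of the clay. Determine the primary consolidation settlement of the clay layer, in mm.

Mid-depth of clay below the ground surface: z = 3.3 + 3.9/2 = 5.25 m.
Total vertical stress at mid-clay: σ_v = 20.1×3.3 + 17.8×1.95 = 101.04 kPa.
Pore pressure: u = 9.81×(5.25 − 0.76) = 44.047 kPa.
Initial effective stress: σ'_0 = σ_v − u = 101.04 − 44.047 = 56.993 kPa.
Stress increase at mid-clay by the 2:1 spreading method:
Δσ = qB/(B+z) = 269×3.5/(3.5+5.25) = 107.6 kPa
Final effective stress: σ'_f = σ'_0 + Δσ = 56.993 + 107.6 = 164.59 kPa.
Normally consolidated clay, so the full stress increment lies on the virgin compression line:
S_c = C_c·H/(1+e₀)·log₁₀(σ'_f/σ'_0) = 0.17×3.9/(1+1.03)×log₁₀(164.59/56.993)
    = 0.3266 × 0.46058 = 0.1504 m

S_c ≈ 150 mm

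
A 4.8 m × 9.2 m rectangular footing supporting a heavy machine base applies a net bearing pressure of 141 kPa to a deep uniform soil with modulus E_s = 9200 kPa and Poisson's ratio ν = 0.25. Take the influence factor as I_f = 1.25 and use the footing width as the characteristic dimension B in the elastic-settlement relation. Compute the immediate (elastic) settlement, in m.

S_e ≈ 0.0862 m

Immediate (elastic) settlement: S_e = q·B·(1−ν²)/E_s · I_f.
S_e = 141 × 4.8 × (1 − 0.25²) / 9200 × 1.25
    = 141 × 4.8 × 0.9375 / 9200 × 1.25
    = 0.08621 m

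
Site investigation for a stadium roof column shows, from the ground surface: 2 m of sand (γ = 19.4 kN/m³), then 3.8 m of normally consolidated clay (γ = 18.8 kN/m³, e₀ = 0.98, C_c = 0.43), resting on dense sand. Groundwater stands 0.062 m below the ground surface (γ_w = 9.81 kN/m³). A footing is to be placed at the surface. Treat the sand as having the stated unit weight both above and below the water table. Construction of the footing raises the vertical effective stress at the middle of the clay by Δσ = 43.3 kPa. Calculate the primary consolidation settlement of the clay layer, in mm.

Mid-depth of clay below the ground surface: z = 2 + 3.8/2 = 3.9 m.
Total vertical stress at mid-clay: σ_v = 19.4×2 + 18.8×1.9 = 74.52 kPa.
Pore pressure: u = 9.81×(3.9 − 0.062) = 37.651 kPa.
Initial effective stress: σ'_0 = σ_v − u = 74.52 − 37.651 = 36.869 kPa.
Final effective stress: σ'_f = σ'_0 + Δσ = 36.869 + 43.3 = 80.169 kPa.
Normally consolidated clay, so the full stress increment lies on the virgin compression line:
S_c = C_c·H/(1+e₀)·log₁₀(σ'_f/σ'_0) = 0.43×3.8/(1+0.98)×log₁₀(80.169/36.869)
    = 0.82525 × 0.33735 = 0.2784 m

S_c ≈ 278 mm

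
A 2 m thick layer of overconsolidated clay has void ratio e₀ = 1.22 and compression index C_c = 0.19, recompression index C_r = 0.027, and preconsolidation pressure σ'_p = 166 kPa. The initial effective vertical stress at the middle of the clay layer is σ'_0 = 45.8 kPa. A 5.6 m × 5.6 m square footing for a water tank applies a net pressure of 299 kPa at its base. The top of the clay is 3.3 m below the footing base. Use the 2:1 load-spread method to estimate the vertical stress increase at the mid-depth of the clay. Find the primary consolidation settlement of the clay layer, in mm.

Mid-depth of clay below the footing base: z = 3.3 + 2/2 = 4.3 m.
Stress increase at mid-clay by the 2:1 spreading method:
Δσ = qBL/((B+z)(L+z)) = 299×5.6×5.6/((5.6+4.3)(5.6+4.3)) = 95.67 kPa
Final effective stress: σ'_f = 45.8 + 95.67 = 141.47 kPa.
σ'_f = 141.47 ≤ σ'_p = 166 kPa, so the clay remains overconsolidated and only the recompression index applies:
S_c = C_r·H/(1+e₀)·log₁₀(σ'_f/σ'_0) = 0.027×2/2.22×log₁₀(141.47/45.8)
    = 0.024324 × 0.4898 = 0.01191 m

S_c ≈ 11.9 mm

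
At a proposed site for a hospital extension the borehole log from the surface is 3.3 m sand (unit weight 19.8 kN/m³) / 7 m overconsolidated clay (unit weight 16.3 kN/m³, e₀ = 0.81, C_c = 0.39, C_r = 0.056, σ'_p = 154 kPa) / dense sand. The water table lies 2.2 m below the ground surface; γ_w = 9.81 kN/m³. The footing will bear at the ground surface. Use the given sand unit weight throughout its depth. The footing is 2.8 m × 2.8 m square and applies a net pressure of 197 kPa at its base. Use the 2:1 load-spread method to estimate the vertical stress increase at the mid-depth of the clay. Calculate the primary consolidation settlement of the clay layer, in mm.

Mid-depth of clay below the ground surface: z = 3.3 + 7/2 = 6.8 m.
Total vertical stress at mid-clay: σ_v = 19.8×3.3 + 16.3×3.5 = 122.39 kPa.
Pore pressure: u = 9.81×(6.8 − 2.2) = 45.126 kPa.
Initial effective stress: σ'_0 = σ_v − u = 122.39 − 45.126 = 77.264 kPa.
Stress increase at mid-clay by the 2:1 spreading method:
Δσ = qBL/((B+z)(L+z)) = 197×2.8×2.8/((2.8+6.8)(2.8+6.8)) = 16.759 kPa
Final effective stress: σ'_f = 77.264 + 16.759 = 94.023 kPa.
σ'_f = 94.023 ≤ σ'_p = 154 kPa, so the clay remains overconsolidated and only the recompression index applies:
S_c = C_r·H/(1+e₀)·log₁₀(σ'_f/σ'_0) = 0.056×7/1.81×log₁₀(94.023/77.264)
    = 0.21657 × 0.085257 = 0.01846 m

S_c ≈ 18.5 mm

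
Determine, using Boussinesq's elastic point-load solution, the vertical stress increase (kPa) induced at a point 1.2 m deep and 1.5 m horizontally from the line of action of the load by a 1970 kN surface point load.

Boussinesq vertical stress below a point load on an elastic half-space:
Δσ_z = 3P/(2πz²) · [1 + (r/z)²]^(−5/2)
r/z = 1.5/1.2 = 1.25; [1+(r/z)²]^(−5/2) = 0.095135.
Δσ_z = 3×1970/(2π×1.2²) × 0.095135 = 653.2 × 0.095135 = 62.14 kPa

Δσ_z ≈ 62.1 kPa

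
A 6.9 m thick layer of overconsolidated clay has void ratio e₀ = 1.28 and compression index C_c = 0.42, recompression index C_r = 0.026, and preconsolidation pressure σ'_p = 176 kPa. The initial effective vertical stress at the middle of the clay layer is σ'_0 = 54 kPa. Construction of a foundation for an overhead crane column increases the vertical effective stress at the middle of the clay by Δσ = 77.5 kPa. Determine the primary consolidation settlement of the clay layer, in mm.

Final effective stress: σ'_f = 54 + 77.5 = 131.5 kPa.
σ'_f = 131.5 ≤ σ'_p = 176 kPa, so the clay remains overconsolidated and only the recompression index applies:
S_c = C_r·H/(1+e₀)·log₁₀(σ'_f/σ'_0) = 0.026×6.9/2.28×log₁₀(131.5/54)
    = 0.078684 × 0.38653 = 0.03041 m

S_c ≈ 30.4 mm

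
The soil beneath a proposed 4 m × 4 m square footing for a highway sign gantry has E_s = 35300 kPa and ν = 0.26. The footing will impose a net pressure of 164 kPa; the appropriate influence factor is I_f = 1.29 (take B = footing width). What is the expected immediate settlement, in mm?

S_e ≈ 22.4 mm

Immediate (elastic) settlement: S_e = q·B·(1−ν²)/E_s · I_f.
S_e = 164 × 4 × (1 − 0.26²) / 35300 × 1.29
    = 164 × 4 × 0.9324 / 35300 × 1.29
    = 0.02235 m = 22.35 mm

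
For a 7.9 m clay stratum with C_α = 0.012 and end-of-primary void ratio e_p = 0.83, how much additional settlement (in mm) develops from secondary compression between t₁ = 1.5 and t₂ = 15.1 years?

Secondary compression: S_s = C_α·H/(1+e_p)·log₁₀(t₂/t₁)
S_s = 0.012×7.9/(1+0.83)×log₁₀(15.1/1.5)
    = 0.0518 × 1.003 = 0.05195 m

S_s ≈ 52 mm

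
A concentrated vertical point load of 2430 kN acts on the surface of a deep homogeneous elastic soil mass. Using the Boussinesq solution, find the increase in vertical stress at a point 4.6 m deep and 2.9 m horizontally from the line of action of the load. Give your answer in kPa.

Boussinesq vertical stress below a point load on an elastic half-space:
Δσ_z = 3P/(2πz²) · [1 + (r/z)²]^(−5/2)
r/z = 2.9/4.6 = 0.63043; [1+(r/z)²]^(−5/2) = 0.43317.
Δσ_z = 3×2430/(2π×4.6²) × 0.43317 = 54.832 × 0.43317 = 23.75 kPa

Δσ_z ≈ 23.8 kPa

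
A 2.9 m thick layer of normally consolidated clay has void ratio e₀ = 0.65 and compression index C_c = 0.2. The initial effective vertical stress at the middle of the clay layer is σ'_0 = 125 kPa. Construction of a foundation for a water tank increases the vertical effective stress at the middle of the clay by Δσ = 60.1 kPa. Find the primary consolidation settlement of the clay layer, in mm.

S_c ≈ 59.9 mm

Final effective stress: σ'_f = σ'_0 + Δσ = 125 + 60.1 = 185.1 kPa.
Normally consolidated clay, so the full stress increment lies on the virgin compression line:
S_c = C_c·H/(1+e₀)·log₁₀(σ'_f/σ'_0) = 0.2×2.9/(1+0.65)×log₁₀(185.1/125)
    = 0.35152 × 0.1705 = 0.05993 m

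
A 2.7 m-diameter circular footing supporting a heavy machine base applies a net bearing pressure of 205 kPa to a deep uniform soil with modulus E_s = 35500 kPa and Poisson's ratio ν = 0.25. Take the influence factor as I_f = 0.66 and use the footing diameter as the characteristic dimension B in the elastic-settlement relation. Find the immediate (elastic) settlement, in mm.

Immediate (elastic) settlement: S_e = q·B·(1−ν²)/E_s · I_f.
S_e = 205 × 2.7 × (1 − 0.25²) / 35500 × 0.66
    = 205 × 2.7 × 0.9375 / 35500 × 0.66
    = 0.009647 m = 9.647 mm

S_e ≈ 9.65 mm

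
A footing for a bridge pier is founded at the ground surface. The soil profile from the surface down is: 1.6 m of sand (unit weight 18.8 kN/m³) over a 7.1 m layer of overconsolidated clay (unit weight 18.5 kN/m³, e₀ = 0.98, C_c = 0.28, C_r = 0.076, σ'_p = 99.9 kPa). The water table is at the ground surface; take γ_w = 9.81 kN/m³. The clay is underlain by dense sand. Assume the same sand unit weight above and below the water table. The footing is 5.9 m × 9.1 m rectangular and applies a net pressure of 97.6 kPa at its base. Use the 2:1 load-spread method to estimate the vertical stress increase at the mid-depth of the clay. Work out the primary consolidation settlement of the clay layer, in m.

Mid-depth of clay below the ground surface: z = 1.6 + 7.1/2 = 5.15 m.
Total vertical stress at mid-clay: σ_v = 18.8×1.6 + 18.5×3.55 = 95.755 kPa.
Pore pressure: u = 9.81×(5.15 − 0) = 50.522 kPa.
Initial effective stress: σ'_0 = σ_v − u = 95.755 − 50.522 = 45.233 kPa.
Stress increase at mid-clay by the 2:1 spreading method:
Δσ = qBL/((B+z)(L+z)) = 97.6×5.9×9.1/((5.9+5.15)(9.1+5.15)) = 33.279 kPa
Final effective stress: σ'_f = 45.233 + 33.279 = 78.512 kPa.
σ'_f = 78.512 ≤ σ'_p = 99.9 kPa, so the clay remains overconsolidated and only the recompression index applies:
S_c = C_r·H/(1+e₀)·log₁₀(σ'_f/σ'_0) = 0.076×7.1/1.98×log₁₀(78.512/45.233)
    = 0.27253 × 0.23948 = 0.06527 m

S_c ≈ 0.0653 m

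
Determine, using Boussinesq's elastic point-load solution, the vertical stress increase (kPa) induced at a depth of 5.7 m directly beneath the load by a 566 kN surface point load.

Δσ_z ≈ 8.32 kPa

Boussinesq vertical stress below a point load on an elastic half-space:
Δσ_z = 3P/(2πz²) · [1 + (r/z)²]^(−5/2)
r/z = 0/5.7 = 0; [1+(r/z)²]^(−5/2) = 1.
Δσ_z = 3×566/(2π×5.7²) × 1 = 8.3178 × 1 = 8.318 kPa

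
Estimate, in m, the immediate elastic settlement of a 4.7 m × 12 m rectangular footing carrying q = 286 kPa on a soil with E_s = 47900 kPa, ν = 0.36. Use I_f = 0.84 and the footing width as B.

Immediate (elastic) settlement: S_e = q·B·(1−ν²)/E_s · I_f.
S_e = 286 × 4.7 × (1 − 0.36²) / 47900 × 0.84
    = 286 × 4.7 × 0.8704 / 47900 × 0.84
    = 0.02052 m

S_e ≈ 0.0205 m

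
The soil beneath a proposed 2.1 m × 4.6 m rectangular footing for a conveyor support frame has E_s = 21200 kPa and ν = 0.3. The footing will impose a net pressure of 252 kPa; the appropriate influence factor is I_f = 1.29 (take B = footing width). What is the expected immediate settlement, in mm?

Immediate (elastic) settlement: S_e = q·B·(1−ν²)/E_s · I_f.
S_e = 252 × 2.1 × (1 − 0.3²) / 21200 × 1.29
    = 252 × 2.1 × 0.91 / 21200 × 1.29
    = 0.0293 m = 29.3 mm

S_e ≈ 29.3 mm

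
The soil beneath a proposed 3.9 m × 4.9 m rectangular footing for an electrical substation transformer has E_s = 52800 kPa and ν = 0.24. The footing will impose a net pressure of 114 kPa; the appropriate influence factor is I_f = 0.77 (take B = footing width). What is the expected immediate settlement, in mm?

S_e ≈ 6.11 mm

Immediate (elastic) settlement: S_e = q·B·(1−ν²)/E_s · I_f.
S_e = 114 × 3.9 × (1 − 0.24²) / 52800 × 0.77
    = 114 × 3.9 × 0.9424 / 52800 × 0.77
    = 0.00611 m = 6.11 mm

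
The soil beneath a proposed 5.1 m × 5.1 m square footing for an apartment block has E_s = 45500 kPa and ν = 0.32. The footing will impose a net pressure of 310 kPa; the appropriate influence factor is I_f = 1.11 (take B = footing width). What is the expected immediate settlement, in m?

S_e ≈ 0.0346 m

Immediate (elastic) settlement: S_e = q·B·(1−ν²)/E_s · I_f.
S_e = 310 × 5.1 × (1 − 0.32²) / 45500 × 1.11
    = 310 × 5.1 × 0.8976 / 45500 × 1.11
    = 0.03462 m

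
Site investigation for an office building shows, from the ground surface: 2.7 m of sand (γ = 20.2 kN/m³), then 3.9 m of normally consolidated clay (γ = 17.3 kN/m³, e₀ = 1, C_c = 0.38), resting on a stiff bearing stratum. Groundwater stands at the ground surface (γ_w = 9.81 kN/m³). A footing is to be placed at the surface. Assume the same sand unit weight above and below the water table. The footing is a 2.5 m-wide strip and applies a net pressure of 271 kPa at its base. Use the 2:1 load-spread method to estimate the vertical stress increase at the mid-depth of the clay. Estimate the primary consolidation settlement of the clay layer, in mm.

Mid-depth of clay below the ground surface: z = 2.7 + 3.9/2 = 4.65 m.
Total vertical stress at mid-clay: σ_v = 20.2×2.7 + 17.3×1.95 = 88.275 kPa.
Pore pressure: u = 9.81×(4.65 − 0) = 45.617 kPa.
Initial effective stress: σ'_0 = σ_v − u = 88.275 − 45.617 = 42.658 kPa.
Stress increase at mid-clay by the 2:1 spreading method:
Δσ = qB/(B+z) = 271×2.5/(2.5+4.65) = 94.755 kPa
Final effective stress: σ'_f = σ'_0 + Δσ = 42.658 + 94.755 = 137.41 kPa.
Normally consolidated clay, so the full stress increment lies on the virgin compression line:
S_c = C_c·H/(1+e₀)·log₁₀(σ'_f/σ'_0) = 0.38×3.9/(1+1)×log₁₀(137.41/42.658)
    = 0.741 × 0.50802 = 0.3764 m

S_c ≈ 376 mm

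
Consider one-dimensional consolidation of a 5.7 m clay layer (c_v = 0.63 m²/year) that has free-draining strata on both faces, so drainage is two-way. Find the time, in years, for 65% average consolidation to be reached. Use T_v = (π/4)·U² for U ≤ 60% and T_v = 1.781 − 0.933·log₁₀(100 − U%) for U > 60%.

Drainage path length: H_d = H/2 = 2.85 m (double drainage).
U > 60%: T_v = 1.781 − 0.933·log₁₀(100 − 65) = 0.34038.
t = T_v·H_d²/c_v = 0.34038×2.85²/0.63 = 4.388 years.

t ≈ 4.39 years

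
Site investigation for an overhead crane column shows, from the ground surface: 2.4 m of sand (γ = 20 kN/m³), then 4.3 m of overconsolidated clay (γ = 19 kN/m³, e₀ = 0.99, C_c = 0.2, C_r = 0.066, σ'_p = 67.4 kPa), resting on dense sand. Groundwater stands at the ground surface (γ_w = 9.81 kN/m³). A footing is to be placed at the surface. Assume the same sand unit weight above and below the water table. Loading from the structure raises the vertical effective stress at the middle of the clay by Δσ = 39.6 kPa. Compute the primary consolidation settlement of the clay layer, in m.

Mid-depth of clay below the ground surface: z = 2.4 + 4.3/2 = 4.55 m.
Total vertical stress at mid-clay: σ_v = 20×2.4 + 19×2.15 = 88.85 kPa.
Pore pressure: u = 9.81×(4.55 − 0) = 44.636 kPa.
Initial effective stress: σ'_0 = σ_v − u = 88.85 − 44.636 = 44.214 kPa.
Final effective stress: σ'_f = 44.214 + 39.6 = 83.814 kPa.
σ'_f = 83.814 > σ'_p = 67.4 kPa, so the stress path crosses the preconsolidation pressure — recompression up to σ'_p, then virgin compression beyond:
S_c = H/(1+e₀)·[C_r·log₁₀(σ'_p/σ'_0) + C_c·log₁₀(σ'_f/σ'_p)]
    = 4.3/1.99 × [0.066×log₁₀(67.4/44.214) + 0.2×log₁₀(83.814/67.4)]
    = 2.1608 × [0.012085 + 0.018931] = 0.06702 m

S_c ≈ 0.067 m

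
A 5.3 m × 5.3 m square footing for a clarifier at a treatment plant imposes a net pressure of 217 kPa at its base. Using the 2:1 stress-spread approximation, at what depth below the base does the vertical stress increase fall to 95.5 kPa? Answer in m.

z ≈ 2.69 m

2:1 spreading — at depth z the loaded area has grown by z in each plan dimension:
qB²/(B+z)² = Δσ_z ⇒ z = B(√(q/Δσ_z) − 1) = 5.3×(√(217/95.5) − 1) = 2.689 m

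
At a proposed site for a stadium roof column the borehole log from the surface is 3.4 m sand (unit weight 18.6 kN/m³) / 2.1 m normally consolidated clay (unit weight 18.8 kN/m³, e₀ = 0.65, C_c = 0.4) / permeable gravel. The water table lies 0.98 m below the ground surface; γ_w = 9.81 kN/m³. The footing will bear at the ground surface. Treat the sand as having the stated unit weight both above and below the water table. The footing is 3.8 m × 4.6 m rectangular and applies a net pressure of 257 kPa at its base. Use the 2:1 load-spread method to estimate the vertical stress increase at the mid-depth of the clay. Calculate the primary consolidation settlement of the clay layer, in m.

S_c ≈ 0.177 m

Mid-depth of clay below the ground surface: z = 3.4 + 2.1/2 = 4.45 m.
Total vertical stress at mid-clay: σ_v = 18.6×3.4 + 18.8×1.05 = 82.98 kPa.
Pore pressure: u = 9.81×(4.45 − 0.98) = 34.041 kPa.
Initial effective stress: σ'_0 = σ_v − u = 82.98 − 34.041 = 48.939 kPa.
Stress increase at mid-clay by the 2:1 spreading method:
Δσ = qBL/((B+z)(L+z)) = 257×3.8×4.6/((3.8+4.45)(4.6+4.45)) = 60.169 kPa
Final effective stress: σ'_f = σ'_0 + Δσ = 48.939 + 60.169 = 109.11 kPa.
Normally consolidated clay, so the full stress increment lies on the virgin compression line:
S_c = C_c·H/(1+e₀)·log₁₀(σ'_f/σ'_0) = 0.4×2.1/(1+0.65)×log₁₀(109.11/48.939)
    = 0.50909 × 0.34821 = 0.1773 m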